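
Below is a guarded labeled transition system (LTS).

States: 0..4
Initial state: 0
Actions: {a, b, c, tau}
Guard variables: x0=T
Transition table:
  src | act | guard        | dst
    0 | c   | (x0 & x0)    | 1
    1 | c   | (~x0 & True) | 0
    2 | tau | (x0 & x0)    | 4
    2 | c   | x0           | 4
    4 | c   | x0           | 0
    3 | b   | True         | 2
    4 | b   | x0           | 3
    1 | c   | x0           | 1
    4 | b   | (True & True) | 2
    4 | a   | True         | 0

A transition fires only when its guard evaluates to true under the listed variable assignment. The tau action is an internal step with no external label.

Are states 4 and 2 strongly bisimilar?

Bisimulation quotient by refinement:
  P[0] = {{0,1,2,3,4}}
  P[1] = {{0,1},{2},{3},{4}}
stable after 2 split(s): 4 block(s)
[4]={4}  [2]={2}

Answer: NOT BISIMILAR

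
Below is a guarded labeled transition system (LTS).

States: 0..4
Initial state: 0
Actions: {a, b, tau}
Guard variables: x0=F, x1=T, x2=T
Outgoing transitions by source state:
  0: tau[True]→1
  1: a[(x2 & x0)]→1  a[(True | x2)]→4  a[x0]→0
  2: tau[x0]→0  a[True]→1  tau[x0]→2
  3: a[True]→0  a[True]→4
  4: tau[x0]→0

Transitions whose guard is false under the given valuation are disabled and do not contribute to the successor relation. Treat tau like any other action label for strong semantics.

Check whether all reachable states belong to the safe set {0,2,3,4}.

Safe = {0,2,3,4}
Reachable = {0,1,4}
  0: safe
  1: VIOLATES
  4: safe
witness against invariant: tau → 1

Answer: INVARIANT VIOLATED at state 1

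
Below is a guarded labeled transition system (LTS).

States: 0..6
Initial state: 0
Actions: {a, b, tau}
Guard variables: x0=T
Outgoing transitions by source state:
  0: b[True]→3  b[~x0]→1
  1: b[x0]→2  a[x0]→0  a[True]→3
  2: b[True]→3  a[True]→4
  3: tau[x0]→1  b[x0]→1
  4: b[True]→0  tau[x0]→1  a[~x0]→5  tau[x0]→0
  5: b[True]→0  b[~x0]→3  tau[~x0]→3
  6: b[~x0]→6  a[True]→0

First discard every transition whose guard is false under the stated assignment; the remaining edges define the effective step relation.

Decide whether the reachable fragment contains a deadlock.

R = {0,1,2,3,4}
  0: b→3  [1 exit(s)]
  1: a→0  a→3  b→2  [3 exit(s)]
  2: a→4  b→3  [2 exit(s)]
  3: b→1  tau→1  [2 exit(s)]
  4: b→0  tau→0  tau→1  [3 exit(s)]

Answer: DEADLOCK-FREE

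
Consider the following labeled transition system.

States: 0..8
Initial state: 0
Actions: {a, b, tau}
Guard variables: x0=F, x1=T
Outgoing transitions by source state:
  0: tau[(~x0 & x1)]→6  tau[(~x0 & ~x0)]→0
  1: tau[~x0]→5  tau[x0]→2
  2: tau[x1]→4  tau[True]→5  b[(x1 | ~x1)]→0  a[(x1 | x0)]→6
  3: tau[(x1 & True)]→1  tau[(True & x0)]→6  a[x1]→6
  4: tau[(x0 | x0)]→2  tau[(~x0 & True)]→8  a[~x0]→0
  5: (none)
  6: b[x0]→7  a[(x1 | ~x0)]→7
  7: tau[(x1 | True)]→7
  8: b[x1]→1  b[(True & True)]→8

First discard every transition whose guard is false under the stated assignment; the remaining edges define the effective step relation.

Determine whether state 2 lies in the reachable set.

Answer: UNREACHABLE

Analysis:
Guard filter leaves 15 enabled edge(s).
L0 = {0}
L1 = {6}  total {0,6}
L2 = {7}  total {0,6,7}
Reachable = {0,6,7}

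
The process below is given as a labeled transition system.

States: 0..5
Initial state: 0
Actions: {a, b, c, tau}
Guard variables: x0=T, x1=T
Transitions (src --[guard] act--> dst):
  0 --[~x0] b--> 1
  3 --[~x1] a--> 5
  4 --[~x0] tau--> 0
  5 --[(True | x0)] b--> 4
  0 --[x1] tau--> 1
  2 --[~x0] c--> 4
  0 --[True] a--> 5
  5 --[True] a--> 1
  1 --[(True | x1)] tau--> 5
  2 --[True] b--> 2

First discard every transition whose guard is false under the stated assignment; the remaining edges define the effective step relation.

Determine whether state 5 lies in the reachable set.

Answer: REACHABLE

Working:
After dropping false guards: 6 live edges.
L0 = {0}
L1 = {1,5}  total {0,1,5}
L2 = {4}  total {0,1,4,5}
R = {0,1,4,5}
Path to 5: a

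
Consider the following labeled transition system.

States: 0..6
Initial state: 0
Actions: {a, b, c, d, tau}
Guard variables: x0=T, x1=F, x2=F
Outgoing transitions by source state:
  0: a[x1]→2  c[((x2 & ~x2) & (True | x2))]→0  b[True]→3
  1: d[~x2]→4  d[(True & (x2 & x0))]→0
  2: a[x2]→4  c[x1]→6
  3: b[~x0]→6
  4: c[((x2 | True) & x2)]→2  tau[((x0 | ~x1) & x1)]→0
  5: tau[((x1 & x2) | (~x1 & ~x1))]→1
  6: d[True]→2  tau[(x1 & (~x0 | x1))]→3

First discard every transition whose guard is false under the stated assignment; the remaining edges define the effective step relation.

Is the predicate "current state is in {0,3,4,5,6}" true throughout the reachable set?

Allowed set {0,3,4,5,6}
Reachable = {0,3}
  0: ok
  3: ok

Answer: INVARIANT HOLDS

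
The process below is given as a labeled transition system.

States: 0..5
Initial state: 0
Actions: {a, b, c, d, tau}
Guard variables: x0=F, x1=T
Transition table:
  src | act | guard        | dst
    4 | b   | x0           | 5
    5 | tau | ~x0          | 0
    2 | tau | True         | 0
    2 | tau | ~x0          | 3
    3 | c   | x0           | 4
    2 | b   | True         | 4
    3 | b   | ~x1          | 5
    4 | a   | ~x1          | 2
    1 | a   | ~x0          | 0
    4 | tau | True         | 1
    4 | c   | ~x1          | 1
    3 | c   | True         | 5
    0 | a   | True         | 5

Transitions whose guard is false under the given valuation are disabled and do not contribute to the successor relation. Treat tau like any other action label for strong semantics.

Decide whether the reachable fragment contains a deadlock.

Answer: DEADLOCK-FREE

Trace:
Reach set: {0,5}
  0: a→5  [1 exit(s)]
  5: tau→0  [1 exit(s)]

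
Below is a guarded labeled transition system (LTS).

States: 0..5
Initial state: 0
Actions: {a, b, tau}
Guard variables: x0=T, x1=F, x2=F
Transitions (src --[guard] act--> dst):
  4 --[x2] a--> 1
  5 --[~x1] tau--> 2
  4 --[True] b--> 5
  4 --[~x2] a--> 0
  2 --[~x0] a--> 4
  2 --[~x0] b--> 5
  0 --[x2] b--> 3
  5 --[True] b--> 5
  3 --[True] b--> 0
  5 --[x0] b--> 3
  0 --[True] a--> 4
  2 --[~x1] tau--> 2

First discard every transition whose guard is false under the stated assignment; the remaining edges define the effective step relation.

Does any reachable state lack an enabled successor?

Reachable = {0,2,3,4,5}
  0: a→4  [1 exit(s)]
  2: tau→2  [1 exit(s)]
  3: b→0  [1 exit(s)]
  4: a→0  b→5  [2 exit(s)]
  5: b→3  b→5  tau→2  [3 exit(s)]

Answer: DEADLOCK-FREE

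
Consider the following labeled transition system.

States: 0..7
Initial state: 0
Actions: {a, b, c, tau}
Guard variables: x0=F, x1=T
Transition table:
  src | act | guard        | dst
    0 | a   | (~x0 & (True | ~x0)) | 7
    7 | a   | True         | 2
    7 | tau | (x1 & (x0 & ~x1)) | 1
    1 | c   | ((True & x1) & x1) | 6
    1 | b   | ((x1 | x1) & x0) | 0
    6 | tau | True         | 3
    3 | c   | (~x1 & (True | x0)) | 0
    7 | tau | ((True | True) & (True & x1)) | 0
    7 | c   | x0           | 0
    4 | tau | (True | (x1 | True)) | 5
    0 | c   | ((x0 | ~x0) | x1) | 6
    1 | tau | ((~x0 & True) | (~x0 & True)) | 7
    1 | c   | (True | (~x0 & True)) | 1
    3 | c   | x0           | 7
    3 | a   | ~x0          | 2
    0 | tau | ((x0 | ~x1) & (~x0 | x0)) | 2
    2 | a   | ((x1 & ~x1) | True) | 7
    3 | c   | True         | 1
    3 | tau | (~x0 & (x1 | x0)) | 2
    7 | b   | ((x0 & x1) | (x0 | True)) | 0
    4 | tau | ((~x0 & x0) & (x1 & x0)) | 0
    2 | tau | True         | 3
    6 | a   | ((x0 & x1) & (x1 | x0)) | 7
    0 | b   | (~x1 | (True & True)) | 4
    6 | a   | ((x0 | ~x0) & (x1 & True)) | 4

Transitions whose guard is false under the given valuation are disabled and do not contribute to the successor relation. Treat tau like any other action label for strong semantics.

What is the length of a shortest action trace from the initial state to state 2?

Layered search for 2:
  depth 0: {0}
  depth 1: {4,6,7}
  depth 2: {2,3,5}
first hit 2 at d=2 via a·a

Answer: 2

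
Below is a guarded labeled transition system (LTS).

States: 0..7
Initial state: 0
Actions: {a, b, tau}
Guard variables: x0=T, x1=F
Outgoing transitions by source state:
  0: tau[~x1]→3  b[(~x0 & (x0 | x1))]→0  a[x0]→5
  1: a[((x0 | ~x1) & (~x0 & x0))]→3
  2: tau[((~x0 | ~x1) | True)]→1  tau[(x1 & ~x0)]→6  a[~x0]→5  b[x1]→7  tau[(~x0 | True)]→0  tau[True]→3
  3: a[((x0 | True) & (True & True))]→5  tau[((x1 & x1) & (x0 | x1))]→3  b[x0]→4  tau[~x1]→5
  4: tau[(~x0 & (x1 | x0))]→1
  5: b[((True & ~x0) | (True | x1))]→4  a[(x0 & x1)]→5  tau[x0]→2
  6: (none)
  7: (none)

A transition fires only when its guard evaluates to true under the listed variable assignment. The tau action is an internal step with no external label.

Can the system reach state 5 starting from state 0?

Answer: REACHABLE

Analysis:
After dropping false guards: 10 live edges.
L0 = {0}
L1 = {3,5}  total {0,3,5}
L2 = {2,4}  total {0,2,3,4,5}
L3 = {1}  total {0,1,2,3,4,5}
Reach set: {0,1,2,3,4,5}
Path to 5: a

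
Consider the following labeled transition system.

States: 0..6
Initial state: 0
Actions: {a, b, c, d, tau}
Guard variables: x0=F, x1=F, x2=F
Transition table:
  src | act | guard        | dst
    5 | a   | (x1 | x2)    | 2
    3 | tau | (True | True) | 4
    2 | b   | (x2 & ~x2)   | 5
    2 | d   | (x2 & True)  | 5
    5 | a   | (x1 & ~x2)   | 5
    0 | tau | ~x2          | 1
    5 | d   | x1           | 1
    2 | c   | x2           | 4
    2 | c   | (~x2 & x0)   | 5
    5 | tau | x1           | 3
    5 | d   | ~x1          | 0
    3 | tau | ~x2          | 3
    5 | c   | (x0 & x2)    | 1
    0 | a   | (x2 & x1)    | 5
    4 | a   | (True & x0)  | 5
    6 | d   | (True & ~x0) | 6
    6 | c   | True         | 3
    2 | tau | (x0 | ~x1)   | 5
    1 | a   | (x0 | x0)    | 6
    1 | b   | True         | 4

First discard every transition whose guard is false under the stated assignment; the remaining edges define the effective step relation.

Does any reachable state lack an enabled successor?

Answer: DEADLOCK at state 4

Trace:
Reach set: {0,1,4}
  0: tau→1  [1 exit(s)]
  1: b→4  [1 exit(s)]
  4: ∅  [no exit]
Path to 4: tau·b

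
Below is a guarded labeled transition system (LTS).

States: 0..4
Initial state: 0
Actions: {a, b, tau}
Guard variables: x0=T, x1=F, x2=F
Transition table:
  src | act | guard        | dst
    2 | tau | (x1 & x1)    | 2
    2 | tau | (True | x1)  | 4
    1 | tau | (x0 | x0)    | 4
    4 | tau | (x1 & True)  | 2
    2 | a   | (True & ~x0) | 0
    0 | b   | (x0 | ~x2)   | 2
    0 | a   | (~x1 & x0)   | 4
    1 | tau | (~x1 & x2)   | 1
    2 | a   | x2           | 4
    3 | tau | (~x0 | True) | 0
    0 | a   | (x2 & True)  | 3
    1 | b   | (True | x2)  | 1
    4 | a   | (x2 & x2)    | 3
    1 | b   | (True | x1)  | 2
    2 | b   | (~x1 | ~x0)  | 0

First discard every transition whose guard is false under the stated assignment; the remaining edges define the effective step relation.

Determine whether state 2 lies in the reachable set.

Guard filter leaves 8 enabled edge(s).
Layer 0: {0}
Layer 1: {2,4}  now seen {0,2,4}
Reach set: {0,2,4}
Path to 2: b

Answer: REACHABLE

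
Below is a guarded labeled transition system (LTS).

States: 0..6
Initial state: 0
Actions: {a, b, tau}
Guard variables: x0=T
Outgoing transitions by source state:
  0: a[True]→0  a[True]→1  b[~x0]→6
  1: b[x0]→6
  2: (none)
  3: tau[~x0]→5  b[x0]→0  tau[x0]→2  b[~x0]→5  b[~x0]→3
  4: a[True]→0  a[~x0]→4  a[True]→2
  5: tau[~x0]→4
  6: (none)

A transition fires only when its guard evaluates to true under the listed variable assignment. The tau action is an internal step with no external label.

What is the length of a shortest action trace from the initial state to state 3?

Layered search for 3:
  Layer 0: {0}
  Layer 1: {1}
  Layer 2: {6}
3 never appears.

Answer: UNREACHABLE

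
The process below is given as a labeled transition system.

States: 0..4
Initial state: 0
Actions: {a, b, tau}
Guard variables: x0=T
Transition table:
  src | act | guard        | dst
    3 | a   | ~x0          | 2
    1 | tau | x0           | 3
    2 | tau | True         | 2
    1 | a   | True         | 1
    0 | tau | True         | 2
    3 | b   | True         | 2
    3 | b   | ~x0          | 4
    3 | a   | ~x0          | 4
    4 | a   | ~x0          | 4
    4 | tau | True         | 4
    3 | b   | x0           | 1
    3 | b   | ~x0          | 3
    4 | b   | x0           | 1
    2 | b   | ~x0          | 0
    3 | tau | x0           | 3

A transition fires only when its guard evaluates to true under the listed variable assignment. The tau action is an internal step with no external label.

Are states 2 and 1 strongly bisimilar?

Answer: NOT BISIMILAR

Working:
Refine partition for ~:
  P[0] = {{0,1,2,3,4}}
  P[1] = {{0,2},{1},{3,4}}
  P[2] = {{0,2},{1},{3},{4}}
4 equivalence class(es) (converged in 3)
[2]={0,2}  [1]={1}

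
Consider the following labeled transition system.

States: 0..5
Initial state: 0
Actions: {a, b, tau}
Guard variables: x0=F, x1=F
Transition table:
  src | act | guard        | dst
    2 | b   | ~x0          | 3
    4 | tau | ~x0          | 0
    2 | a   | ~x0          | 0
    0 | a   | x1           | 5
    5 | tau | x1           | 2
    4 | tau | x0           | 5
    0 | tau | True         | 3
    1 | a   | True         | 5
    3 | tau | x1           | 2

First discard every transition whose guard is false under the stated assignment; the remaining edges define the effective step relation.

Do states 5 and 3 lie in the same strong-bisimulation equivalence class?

Refine partition for ~:
  π0 = {{0,1,2,3,4,5}}
  π1 = {{0,4},{1},{2},{3,5}}
  π2 = {{0},{1},{2},{3,5},{4}}
Fixed point at round 3; 5 class(es).
class of 5: {3,5}; class of 3: {3,5}

Answer: BISIMILAR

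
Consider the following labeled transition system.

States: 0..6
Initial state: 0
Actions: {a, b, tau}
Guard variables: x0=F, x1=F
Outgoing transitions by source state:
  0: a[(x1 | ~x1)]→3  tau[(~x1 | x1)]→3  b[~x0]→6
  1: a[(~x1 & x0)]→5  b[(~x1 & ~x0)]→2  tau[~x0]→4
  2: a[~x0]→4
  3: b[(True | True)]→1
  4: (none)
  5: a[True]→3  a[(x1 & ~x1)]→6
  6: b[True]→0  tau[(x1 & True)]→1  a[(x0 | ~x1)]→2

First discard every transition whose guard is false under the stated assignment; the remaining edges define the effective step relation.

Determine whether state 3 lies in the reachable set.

Guard filter leaves 10 enabled edge(s).
L0 = {0}
L1 = {3,6}  now seen {0,3,6}
L2 = {1,2}  now seen {0,1,2,3,6}
L3 = {4}  now seen {0,1,2,3,4,6}
Reach set: {0,1,2,3,4,6}
witness 3: a

Answer: REACHABLE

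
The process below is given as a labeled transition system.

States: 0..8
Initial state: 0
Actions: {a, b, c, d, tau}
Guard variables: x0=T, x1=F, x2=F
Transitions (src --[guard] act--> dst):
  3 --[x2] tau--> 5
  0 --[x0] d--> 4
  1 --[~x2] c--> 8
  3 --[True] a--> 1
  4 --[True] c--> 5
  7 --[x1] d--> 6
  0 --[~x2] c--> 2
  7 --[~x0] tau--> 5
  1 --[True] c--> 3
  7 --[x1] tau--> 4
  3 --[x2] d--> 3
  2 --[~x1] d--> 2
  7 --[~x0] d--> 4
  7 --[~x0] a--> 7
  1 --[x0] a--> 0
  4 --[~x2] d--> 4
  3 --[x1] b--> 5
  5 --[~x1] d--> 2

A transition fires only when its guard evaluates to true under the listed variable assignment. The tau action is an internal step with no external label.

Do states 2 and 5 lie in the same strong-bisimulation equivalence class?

Answer: BISIMILAR

Trace:
Bisimulation quotient by refinement:
  P[0] = {{0,1,2,3,4,5,6,7,8}}
  P[1] = {{0,4},{1},{2,5},{3},{6,7,8}}
stable after 2 split(s): 5 block(s)
class of 2: {2,5}; class of 5: {2,5}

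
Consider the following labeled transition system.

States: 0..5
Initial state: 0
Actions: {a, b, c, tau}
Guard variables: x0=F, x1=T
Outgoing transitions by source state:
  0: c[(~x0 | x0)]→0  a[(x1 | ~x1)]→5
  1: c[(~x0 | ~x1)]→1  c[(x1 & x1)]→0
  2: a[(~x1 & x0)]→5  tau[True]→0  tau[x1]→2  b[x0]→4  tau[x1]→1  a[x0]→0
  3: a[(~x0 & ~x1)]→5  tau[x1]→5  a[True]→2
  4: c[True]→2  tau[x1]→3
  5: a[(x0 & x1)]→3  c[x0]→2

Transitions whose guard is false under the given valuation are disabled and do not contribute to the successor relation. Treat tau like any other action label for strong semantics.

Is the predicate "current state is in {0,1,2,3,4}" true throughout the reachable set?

Answer: INVARIANT VIOLATED at state 5

Working:
Safe = {0,1,2,3,4}
R = {0,5}
  0: safe
  5: VIOLATES
reach 5 via a — violates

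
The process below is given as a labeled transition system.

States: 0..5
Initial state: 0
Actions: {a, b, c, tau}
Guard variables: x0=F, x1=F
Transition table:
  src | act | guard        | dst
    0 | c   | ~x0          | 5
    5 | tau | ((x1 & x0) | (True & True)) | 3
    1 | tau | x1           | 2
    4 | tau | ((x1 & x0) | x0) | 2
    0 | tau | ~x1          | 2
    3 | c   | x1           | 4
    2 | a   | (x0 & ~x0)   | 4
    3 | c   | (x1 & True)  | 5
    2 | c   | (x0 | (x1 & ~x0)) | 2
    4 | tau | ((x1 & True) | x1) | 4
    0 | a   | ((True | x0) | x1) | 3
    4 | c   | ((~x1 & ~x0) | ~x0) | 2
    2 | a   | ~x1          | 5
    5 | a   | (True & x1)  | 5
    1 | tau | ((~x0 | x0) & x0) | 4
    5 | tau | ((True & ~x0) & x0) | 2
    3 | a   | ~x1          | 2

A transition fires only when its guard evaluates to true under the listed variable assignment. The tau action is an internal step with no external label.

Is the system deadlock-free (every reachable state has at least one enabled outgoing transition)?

Reach set: {0,2,3,5}
  0: a→3  c→5  tau→2  [deg 3]
  2: a→5  [deg 1]
  3: a→2  [deg 1]
  5: tau→3  [deg 1]

Answer: DEADLOCK-FREE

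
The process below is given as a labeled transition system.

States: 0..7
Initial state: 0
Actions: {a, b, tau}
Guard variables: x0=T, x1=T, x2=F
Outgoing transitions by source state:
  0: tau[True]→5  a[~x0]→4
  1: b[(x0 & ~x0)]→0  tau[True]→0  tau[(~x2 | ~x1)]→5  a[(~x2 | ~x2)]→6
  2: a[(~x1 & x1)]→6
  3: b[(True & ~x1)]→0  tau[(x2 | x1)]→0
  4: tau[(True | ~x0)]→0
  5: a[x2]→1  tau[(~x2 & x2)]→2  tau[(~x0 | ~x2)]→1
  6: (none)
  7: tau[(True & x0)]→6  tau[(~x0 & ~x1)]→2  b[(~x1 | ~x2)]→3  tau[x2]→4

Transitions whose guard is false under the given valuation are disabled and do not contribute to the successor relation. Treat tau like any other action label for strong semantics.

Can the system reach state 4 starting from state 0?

9 transition(s) survive guard evaluation.
depth 0: {0}
depth 1: {5}  now seen {0,5}
depth 2: {1}  now seen {0,1,5}
depth 3: {6}  now seen {0,1,5,6}
Reach set: {0,1,5,6}

Answer: UNREACHABLE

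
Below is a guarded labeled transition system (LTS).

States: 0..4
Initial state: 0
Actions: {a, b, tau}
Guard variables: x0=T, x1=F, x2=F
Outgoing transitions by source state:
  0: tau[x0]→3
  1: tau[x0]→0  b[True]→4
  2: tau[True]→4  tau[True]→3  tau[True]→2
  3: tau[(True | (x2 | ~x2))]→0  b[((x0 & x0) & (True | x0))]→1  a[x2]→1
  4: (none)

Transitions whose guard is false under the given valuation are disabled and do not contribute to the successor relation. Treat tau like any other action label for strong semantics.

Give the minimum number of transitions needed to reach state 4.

Answer: 3

Analysis:
BFS to 4:
  depth 0: {0}
  depth 1: {3}
  depth 2: {1}
  depth 3: {4}
first hit 4 at d=3 via tau·b·b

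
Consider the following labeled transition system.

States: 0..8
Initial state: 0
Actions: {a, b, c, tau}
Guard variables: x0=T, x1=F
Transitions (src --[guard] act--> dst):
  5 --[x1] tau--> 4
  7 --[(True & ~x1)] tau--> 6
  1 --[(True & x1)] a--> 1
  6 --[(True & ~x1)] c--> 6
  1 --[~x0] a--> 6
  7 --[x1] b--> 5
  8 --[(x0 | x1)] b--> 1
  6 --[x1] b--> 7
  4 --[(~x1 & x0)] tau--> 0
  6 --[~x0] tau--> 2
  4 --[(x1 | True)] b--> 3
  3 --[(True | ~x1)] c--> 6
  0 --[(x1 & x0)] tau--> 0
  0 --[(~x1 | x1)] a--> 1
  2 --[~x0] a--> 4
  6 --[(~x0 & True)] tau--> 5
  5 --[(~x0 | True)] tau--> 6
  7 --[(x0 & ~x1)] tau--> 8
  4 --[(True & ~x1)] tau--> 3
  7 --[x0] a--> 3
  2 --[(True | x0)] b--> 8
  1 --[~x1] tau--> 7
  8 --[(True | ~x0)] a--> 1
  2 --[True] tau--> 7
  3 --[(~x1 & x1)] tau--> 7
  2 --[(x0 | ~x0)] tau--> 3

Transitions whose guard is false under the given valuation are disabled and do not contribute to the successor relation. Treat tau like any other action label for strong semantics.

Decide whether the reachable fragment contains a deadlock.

R = {0,1,3,6,7,8}
  0: a→1  [deg 1]
  1: tau→7  [deg 1]
  3: c→6  [deg 1]
  6: c→6  [deg 1]
  7: a→3  tau→6  tau→8  [deg 3]
  8: a→1  b→1  [deg 2]

Answer: DEADLOCK-FREE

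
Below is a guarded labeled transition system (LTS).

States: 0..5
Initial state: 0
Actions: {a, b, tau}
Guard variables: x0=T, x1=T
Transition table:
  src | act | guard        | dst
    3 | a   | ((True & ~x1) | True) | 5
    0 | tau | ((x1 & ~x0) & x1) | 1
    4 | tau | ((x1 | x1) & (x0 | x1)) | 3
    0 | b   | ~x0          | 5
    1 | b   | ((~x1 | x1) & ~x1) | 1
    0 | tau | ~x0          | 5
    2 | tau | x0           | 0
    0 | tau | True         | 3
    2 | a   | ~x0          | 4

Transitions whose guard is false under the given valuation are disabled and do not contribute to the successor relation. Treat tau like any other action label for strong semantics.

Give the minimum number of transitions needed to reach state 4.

Breadth-first toward 4:
  Layer 0: {0}
  Layer 1: {3}
  Layer 2: {5}
4 never appears.

Answer: UNREACHABLE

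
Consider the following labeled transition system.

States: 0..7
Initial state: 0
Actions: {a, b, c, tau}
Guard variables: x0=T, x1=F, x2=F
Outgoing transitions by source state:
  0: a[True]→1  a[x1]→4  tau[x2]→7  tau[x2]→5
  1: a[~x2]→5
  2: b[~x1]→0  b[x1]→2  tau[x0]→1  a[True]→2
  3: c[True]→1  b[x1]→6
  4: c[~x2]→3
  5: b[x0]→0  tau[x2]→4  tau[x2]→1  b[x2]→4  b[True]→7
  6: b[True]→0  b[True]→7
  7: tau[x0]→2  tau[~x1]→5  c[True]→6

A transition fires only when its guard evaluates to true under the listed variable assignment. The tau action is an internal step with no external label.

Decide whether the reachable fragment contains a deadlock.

Answer: DEADLOCK-FREE

Analysis:
Reachable = {0,1,2,5,6,7}
  0: a→1  [1 out]
  1: a→5  [1 out]
  2: a→2  b→0  tau→1  [3 out]
  5: b→0  b→7  [2 out]
  6: b→0  b→7  [2 out]
  7: c→6  tau→2  tau→5  [3 out]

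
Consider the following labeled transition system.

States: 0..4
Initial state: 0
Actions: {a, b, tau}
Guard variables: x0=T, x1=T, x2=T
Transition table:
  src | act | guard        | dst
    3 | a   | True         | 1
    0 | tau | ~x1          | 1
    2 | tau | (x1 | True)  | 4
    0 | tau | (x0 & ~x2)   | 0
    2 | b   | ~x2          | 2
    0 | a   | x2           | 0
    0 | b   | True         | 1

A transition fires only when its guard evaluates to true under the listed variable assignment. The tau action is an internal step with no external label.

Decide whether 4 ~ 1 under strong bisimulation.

Answer: BISIMILAR

Working:
Bisimulation quotient by refinement:
  round 0: {{0,1,2,3,4}}
  round 1: {{0},{1,4},{2},{3}}
4 equivalence class(es) (converged in 2)
[4]={1,4}  [1]={1,4}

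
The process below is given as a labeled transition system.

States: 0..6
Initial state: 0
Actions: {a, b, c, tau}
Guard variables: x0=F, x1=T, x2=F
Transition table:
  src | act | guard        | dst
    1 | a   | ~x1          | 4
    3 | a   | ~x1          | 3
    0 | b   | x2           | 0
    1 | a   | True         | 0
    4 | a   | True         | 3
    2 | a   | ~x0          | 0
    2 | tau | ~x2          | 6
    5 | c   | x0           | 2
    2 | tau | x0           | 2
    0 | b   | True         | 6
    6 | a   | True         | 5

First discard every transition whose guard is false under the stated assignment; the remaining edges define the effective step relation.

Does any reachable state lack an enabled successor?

Reach set: {0,5,6}
  0: b→6  [1 out]
  5: ∅  [no exit]
  6: a→5  [1 out]
witness 5: b·a

Answer: DEADLOCK at state 5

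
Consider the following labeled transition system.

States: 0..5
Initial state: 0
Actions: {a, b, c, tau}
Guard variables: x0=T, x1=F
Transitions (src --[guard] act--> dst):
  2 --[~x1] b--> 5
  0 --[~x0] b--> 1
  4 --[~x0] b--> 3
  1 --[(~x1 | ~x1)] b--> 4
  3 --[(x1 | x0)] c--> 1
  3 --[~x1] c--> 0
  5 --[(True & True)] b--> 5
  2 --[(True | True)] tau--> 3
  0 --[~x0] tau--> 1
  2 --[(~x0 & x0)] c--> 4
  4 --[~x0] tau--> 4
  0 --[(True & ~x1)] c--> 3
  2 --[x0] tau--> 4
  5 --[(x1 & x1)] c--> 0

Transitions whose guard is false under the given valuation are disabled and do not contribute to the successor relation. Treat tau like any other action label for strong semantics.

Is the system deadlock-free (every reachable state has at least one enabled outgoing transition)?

Reach set: {0,1,3,4}
  0: c→3  [deg 1]
  1: b→4  [deg 1]
  3: c→0  c→1  [deg 2]
  4: ∅  [STUCK]
witness 4: c·c·b

Answer: DEADLOCK at state 4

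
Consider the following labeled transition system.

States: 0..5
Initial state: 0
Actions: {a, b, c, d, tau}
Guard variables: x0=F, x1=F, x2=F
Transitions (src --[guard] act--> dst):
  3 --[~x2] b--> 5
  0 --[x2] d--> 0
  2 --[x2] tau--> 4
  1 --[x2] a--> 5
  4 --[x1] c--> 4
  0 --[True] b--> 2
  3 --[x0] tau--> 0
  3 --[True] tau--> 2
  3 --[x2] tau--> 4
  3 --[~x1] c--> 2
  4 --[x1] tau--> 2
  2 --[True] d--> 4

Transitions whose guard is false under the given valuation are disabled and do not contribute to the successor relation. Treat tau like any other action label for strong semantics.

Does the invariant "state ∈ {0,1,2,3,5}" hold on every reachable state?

Answer: INVARIANT VIOLATED at state 4

Analysis:
Inv-set: {0,1,2,3,5}
Reach set: {0,2,4}
  0: ✓
  2: ✓
  4: VIOLATES
counterexample path to 4: b·d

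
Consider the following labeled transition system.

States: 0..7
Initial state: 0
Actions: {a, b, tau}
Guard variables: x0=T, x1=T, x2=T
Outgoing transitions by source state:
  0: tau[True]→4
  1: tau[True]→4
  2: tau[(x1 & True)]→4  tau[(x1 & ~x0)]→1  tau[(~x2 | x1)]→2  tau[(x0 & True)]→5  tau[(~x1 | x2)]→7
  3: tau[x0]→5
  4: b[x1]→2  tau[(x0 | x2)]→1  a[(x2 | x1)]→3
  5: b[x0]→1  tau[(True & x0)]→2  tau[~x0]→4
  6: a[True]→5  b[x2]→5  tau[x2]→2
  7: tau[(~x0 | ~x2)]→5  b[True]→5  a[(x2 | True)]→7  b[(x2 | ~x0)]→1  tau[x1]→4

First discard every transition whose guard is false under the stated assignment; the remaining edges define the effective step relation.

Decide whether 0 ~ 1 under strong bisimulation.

Answer: BISIMILAR

Working:
Refine partition for ~:
  round 0: {{0,1,2,3,4,5,6,7}}
  round 1: {{0,1,2,3},{4,6,7},{5}}
  round 2: {{0,1},{2},{3},{4},{5},{6},{7}}
Fixed point at round 3; 7 class(es).
class of 0: {0,1}; class of 1: {0,1}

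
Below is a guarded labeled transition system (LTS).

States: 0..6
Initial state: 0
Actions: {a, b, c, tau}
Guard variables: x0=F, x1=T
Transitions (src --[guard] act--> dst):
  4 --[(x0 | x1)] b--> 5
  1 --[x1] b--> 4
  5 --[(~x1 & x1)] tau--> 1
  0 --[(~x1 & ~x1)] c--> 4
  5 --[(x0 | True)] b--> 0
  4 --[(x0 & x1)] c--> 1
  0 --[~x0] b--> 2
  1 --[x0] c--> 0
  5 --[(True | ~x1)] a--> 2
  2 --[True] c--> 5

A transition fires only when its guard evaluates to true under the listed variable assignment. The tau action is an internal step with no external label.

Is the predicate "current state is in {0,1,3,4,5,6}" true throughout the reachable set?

Safe = {0,1,3,4,5,6}
Reach set: {0,2,5}
  0: safe
  2: outside
  5: safe
reach 2 via b — violates

Answer: INVARIANT VIOLATED at state 2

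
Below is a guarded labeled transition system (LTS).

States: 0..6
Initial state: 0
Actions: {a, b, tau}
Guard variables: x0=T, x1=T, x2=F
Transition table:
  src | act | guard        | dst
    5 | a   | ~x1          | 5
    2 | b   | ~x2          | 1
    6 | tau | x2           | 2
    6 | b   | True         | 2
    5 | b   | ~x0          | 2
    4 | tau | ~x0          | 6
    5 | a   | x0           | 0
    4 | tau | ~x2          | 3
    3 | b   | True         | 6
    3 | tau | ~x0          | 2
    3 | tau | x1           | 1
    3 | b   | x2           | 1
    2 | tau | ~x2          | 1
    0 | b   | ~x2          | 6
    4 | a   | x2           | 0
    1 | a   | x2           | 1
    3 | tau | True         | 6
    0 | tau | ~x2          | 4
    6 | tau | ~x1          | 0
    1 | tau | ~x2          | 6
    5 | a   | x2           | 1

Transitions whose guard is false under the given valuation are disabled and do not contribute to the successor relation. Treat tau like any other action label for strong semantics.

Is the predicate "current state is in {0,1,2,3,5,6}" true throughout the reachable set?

Safe = {0,1,2,3,5,6}
Reachable = {0,1,2,3,4,6}
  0: ok
  1: ok
  2: ok
  3: ok
  4: ✗ unsafe
  6: ok
reach 4 via tau — violates

Answer: INVARIANT VIOLATED at state 4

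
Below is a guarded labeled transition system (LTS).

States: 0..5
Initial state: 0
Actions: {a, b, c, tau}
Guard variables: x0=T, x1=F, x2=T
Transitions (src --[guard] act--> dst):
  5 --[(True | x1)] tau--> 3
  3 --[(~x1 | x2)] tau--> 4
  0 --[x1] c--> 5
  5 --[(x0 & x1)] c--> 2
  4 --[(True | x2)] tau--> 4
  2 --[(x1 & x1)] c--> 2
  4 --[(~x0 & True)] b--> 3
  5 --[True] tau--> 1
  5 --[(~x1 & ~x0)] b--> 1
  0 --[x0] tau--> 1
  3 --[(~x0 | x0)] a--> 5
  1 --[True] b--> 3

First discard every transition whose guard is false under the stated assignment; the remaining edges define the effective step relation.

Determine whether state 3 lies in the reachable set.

Answer: REACHABLE

Trace:
7 transition(s) survive guard evaluation.
L0 = {0}
L1 = {1}  cumulative {0,1}
L2 = {3}  cumulative {0,1,3}
L3 = {4,5}  cumulative {0,1,3,4,5}
Reachable = {0,1,3,4,5}
trace reaching 3: tau·b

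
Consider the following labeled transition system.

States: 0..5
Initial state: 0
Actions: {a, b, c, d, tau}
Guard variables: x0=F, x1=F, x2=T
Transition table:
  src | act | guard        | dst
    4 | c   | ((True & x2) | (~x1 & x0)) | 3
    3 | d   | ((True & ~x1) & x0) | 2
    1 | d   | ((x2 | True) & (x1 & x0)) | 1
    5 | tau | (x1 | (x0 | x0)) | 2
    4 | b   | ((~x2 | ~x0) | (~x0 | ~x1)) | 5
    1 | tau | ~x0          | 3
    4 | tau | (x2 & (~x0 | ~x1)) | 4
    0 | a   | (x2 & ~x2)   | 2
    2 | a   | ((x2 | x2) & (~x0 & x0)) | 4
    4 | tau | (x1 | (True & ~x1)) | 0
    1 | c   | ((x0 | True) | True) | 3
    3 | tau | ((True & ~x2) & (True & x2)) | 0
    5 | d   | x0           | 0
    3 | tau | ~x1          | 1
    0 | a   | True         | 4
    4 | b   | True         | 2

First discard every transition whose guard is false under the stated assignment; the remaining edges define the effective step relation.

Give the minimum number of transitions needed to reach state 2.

Answer: 2

Analysis:
Breadth-first toward 2:
  Layer 0: {0}
  Layer 1: {4}
  Layer 2: {2,3,5}
first hit 2 at d=2 via a·b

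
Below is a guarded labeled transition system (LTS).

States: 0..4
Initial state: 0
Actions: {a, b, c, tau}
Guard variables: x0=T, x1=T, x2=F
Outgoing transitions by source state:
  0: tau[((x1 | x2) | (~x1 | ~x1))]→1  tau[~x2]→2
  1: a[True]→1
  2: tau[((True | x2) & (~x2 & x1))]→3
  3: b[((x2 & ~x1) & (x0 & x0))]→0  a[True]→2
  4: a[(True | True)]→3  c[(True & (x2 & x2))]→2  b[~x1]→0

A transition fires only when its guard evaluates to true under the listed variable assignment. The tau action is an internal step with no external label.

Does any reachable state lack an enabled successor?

Answer: DEADLOCK-FREE

Analysis:
R = {0,1,2,3}
  0: tau→1  tau→2  [deg 2]
  1: a→1  [deg 1]
  2: tau→3  [deg 1]
  3: a→2  [deg 1]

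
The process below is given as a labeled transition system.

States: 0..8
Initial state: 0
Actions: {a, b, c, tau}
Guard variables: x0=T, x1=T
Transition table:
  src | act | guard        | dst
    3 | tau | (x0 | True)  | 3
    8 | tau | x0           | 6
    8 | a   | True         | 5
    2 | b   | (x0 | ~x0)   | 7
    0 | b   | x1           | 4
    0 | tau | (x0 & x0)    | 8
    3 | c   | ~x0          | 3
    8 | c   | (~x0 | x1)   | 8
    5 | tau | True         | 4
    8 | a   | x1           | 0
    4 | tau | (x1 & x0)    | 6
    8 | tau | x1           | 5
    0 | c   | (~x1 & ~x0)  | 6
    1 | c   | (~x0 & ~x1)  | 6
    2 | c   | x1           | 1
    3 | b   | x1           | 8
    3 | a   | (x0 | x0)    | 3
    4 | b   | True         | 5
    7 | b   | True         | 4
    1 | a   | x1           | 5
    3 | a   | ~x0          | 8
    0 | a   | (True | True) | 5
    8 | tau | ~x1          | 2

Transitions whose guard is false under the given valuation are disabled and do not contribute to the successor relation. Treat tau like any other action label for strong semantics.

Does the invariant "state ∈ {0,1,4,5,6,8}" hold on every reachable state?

Answer: INVARIANT HOLDS

Analysis:
Allowed set {0,1,4,5,6,8}
R = {0,4,5,6,8}
  0: ✓
  4: ✓
  5: ✓
  6: ✓
  8: ✓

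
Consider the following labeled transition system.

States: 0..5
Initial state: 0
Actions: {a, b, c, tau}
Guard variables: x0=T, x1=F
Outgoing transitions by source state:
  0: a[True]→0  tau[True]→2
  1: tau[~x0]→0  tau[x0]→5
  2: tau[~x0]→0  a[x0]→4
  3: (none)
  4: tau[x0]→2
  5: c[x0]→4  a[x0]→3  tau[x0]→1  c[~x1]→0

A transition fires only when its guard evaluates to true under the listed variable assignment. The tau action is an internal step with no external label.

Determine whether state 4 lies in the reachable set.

Answer: REACHABLE

Working:
After dropping false guards: 9 live edges.
depth 0: {0}
depth 1: {2}  total {0,2}
depth 2: {4}  total {0,2,4}
Reachable = {0,2,4}
trace reaching 4: tau·a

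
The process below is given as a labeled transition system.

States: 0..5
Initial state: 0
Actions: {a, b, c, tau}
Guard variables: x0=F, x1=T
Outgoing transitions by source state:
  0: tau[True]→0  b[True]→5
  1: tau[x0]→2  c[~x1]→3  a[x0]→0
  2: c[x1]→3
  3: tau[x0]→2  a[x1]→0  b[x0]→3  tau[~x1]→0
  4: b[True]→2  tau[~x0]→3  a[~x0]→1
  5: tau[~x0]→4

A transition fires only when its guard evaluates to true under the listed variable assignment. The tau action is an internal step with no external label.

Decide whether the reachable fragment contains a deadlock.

Answer: DEADLOCK at state 1

Analysis:
Reach set: {0,1,2,3,4,5}
  0: b→5  tau→0  [deg 2]
  1: ∅  [no exit]
  2: c→3  [deg 1]
  3: a→0  [deg 1]
  4: a→1  b→2  tau→3  [deg 3]
  5: tau→4  [deg 1]
witness 1: b·tau·a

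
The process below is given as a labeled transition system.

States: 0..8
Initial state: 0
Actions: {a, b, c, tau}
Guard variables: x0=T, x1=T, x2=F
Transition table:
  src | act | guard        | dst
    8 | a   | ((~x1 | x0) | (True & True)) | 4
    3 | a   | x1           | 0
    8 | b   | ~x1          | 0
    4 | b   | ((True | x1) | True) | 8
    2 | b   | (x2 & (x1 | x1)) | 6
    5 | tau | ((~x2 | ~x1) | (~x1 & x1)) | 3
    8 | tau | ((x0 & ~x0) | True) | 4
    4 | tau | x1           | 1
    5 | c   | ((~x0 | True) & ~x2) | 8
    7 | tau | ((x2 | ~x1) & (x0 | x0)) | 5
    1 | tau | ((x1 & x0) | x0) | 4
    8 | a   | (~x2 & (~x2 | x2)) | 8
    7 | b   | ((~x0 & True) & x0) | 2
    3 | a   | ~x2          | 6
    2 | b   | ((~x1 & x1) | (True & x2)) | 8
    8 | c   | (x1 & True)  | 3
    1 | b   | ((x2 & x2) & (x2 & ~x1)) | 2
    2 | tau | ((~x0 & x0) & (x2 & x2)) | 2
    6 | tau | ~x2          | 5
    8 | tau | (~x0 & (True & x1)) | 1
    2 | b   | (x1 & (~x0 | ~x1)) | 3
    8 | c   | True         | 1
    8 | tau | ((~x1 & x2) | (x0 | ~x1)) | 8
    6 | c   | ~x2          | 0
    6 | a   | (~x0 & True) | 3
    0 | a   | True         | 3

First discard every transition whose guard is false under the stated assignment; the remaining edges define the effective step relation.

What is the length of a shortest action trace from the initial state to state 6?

Answer: 2

Working:
Layered search for 6:
  L0 = {0}
  L1 = {3}
  L2 = {6}
depth(6)=2, e.g. a·a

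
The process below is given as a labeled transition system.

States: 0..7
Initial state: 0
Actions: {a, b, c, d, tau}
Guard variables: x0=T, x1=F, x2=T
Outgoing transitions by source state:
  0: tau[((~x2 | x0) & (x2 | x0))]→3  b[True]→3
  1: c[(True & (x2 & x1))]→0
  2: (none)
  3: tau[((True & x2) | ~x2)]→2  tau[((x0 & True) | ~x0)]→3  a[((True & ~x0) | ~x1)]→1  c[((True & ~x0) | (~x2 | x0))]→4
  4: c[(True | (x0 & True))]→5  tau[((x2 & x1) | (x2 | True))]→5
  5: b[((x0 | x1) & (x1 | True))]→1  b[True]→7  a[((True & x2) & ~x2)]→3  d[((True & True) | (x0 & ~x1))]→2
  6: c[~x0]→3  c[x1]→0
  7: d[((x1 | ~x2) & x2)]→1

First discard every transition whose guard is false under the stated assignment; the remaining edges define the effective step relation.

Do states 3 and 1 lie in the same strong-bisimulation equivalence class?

Bisimulation quotient by refinement:
  π0 = {{0,1,2,3,4,5,6,7}}
  π1 = {{0},{1,2,6,7},{3},{4},{5}}
Fixed point at round 2; 5 class(es).
3∈{3}, 1∈{1,2,6,7}

Answer: NOT BISIMILAR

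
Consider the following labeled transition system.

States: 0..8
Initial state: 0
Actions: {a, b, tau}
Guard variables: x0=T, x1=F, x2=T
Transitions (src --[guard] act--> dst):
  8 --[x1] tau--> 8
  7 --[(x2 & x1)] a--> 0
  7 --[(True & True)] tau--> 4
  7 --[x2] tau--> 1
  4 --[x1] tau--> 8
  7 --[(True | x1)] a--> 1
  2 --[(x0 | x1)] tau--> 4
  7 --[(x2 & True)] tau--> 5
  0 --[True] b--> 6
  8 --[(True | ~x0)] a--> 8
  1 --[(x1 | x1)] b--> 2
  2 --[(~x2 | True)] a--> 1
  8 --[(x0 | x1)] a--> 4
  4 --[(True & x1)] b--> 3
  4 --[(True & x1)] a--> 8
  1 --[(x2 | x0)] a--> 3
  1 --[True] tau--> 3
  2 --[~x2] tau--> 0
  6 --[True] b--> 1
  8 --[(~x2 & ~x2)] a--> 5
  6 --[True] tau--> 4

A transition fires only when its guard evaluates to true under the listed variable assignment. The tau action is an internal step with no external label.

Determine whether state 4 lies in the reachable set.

Answer: REACHABLE

Analysis:
After dropping false guards: 13 live edges.
Layer 0: {0}
Layer 1: {6}  total {0,6}
Layer 2: {1,4}  total {0,1,4,6}
Layer 3: {3}  total {0,1,3,4,6}
Reachable = {0,1,3,4,6}
trace reaching 4: b·tau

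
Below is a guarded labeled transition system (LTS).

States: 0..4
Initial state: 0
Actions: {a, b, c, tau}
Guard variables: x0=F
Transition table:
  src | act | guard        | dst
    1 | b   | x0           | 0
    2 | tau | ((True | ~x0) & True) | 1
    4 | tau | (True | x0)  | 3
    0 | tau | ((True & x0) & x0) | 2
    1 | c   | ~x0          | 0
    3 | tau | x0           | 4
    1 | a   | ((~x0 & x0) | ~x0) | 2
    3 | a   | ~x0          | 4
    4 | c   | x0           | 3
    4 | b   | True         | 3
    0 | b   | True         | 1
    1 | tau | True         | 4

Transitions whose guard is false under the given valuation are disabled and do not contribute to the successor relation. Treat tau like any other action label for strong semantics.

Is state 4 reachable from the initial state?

Answer: REACHABLE

Analysis:
8 transition(s) survive guard evaluation.
L0 = {0}
L1 = {1}  cumulative {0,1}
L2 = {2,4}  cumulative {0,1,2,4}
L3 = {3}  cumulative {0,1,2,3,4}
Reachable = {0,1,2,3,4}
trace reaching 4: b·tau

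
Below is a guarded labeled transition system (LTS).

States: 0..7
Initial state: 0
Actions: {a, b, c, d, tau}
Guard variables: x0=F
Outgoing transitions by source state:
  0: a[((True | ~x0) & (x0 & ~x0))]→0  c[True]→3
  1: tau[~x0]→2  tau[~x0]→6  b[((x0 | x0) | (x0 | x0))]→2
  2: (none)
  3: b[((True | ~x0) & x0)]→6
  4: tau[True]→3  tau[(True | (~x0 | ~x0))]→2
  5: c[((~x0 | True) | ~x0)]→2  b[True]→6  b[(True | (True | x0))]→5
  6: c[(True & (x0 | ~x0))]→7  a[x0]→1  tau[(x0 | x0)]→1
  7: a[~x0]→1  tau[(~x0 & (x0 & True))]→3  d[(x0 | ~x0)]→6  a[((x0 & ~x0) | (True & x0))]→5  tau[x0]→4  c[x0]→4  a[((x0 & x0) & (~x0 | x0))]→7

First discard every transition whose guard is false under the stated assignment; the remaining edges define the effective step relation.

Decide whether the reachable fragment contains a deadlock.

Answer: DEADLOCK at state 3

Analysis:
R = {0,3}
  0: c→3  [1 out]
  3: ∅  [STUCK]
witness 3: c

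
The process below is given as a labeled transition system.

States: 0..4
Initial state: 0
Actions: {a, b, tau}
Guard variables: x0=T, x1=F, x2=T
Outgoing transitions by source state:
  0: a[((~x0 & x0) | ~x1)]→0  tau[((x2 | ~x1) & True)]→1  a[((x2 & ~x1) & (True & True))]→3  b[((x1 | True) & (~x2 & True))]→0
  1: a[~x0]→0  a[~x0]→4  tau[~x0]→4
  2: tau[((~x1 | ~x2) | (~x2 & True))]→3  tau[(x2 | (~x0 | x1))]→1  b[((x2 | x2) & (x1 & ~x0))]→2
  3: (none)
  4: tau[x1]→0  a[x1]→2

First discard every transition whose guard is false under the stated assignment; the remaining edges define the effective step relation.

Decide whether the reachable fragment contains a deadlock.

Answer: DEADLOCK at state 1

Trace:
Reachable = {0,1,3}
  0: a→0  a→3  tau→1  [3 exit(s)]
  1: ∅  [STUCK]
  3: ∅  [STUCK]
Path to 1: tau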